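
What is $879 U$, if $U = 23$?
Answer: $20217$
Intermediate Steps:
$879 U = 879 \cdot 23 = 20217$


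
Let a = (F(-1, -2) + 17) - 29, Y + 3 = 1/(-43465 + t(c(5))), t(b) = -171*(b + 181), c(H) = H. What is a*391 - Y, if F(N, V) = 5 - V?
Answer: -146928991/75271 ≈ -1952.0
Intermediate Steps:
t(b) = -30951 - 171*b (t(b) = -171*(181 + b) = -30951 - 171*b)
Y = -225814/75271 (Y = -3 + 1/(-43465 + (-30951 - 171*5)) = -3 + 1/(-43465 + (-30951 - 855)) = -3 + 1/(-43465 - 31806) = -3 + 1/(-75271) = -3 - 1/75271 = -225814/75271 ≈ -3.0000)
a = -5 (a = ((5 - 1*(-2)) + 17) - 29 = ((5 + 2) + 17) - 29 = (7 + 17) - 29 = 24 - 29 = -5)
a*391 - Y = -5*391 - 1*(-225814/75271) = -1955 + 225814/75271 = -146928991/75271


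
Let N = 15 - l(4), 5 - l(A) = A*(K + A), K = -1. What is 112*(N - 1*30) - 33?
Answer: -929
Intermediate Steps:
l(A) = 5 - A*(-1 + A)
N = 22 (N = 15 - (5 + 4 - 1*4**2) = 15 - (5 + 4 - 1*16) = 15 - (5 + 4 - 16) = 15 - 1*(-7) = 15 + 7 = 22)
112*(N - 1*30) - 33 = 112*(22 - 1*30) - 33 = 112*(22 - 30) - 33 = 112*(-8) - 33 = -896 - 33 = -929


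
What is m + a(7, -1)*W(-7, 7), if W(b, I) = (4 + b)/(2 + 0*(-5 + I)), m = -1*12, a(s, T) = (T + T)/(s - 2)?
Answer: -57/5 ≈ -11.400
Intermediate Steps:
a(s, T) = 2*T/(-2 + s) (a(s, T) = (2*T)/(-2 + s) = 2*T/(-2 + s))
m = -12
W(b, I) = 2 + b/2 (W(b, I) = (4 + b)/(2 + 0) = (4 + b)/2 = (4 + b)*(½) = 2 + b/2)
m + a(7, -1)*W(-7, 7) = -12 + (2*(-1)/(-2 + 7))*(2 + (½)*(-7)) = -12 + (2*(-1)/5)*(2 - 7/2) = -12 + (2*(-1)*(⅕))*(-3/2) = -12 - ⅖*(-3/2) = -12 + ⅗ = -57/5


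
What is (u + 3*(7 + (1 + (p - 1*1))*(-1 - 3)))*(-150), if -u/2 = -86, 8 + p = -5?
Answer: -52350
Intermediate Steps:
p = -13 (p = -8 - 5 = -13)
u = 172 (u = -2*(-86) = 172)
(u + 3*(7 + (1 + (p - 1*1))*(-1 - 3)))*(-150) = (172 + 3*(7 + (1 + (-13 - 1*1))*(-1 - 3)))*(-150) = (172 + 3*(7 + (1 + (-13 - 1))*(-4)))*(-150) = (172 + 3*(7 + (1 - 14)*(-4)))*(-150) = (172 + 3*(7 - 13*(-4)))*(-150) = (172 + 3*(7 + 52))*(-150) = (172 + 3*59)*(-150) = (172 + 177)*(-150) = 349*(-150) = -52350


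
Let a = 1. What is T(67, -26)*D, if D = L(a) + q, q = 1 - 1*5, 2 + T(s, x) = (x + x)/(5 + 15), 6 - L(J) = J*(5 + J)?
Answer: 92/5 ≈ 18.400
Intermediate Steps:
L(J) = 6 - J*(5 + J)
T(s, x) = -2 + x/10 (T(s, x) = -2 + (x + x)/(5 + 15) = -2 + (2*x)/20 = -2 + (2*x)*(1/20) = -2 + x/10)
q = -4 (q = 1 - 5 = -4)
D = -4 (D = (6 - 1*1² - 5*1) - 4 = (6 - 1*1 - 5) - 4 = (6 - 1 - 5) - 4 = 0 - 4 = -4)
T(67, -26)*D = (-2 + (⅒)*(-26))*(-4) = (-2 - 13/5)*(-4) = -23/5*(-4) = 92/5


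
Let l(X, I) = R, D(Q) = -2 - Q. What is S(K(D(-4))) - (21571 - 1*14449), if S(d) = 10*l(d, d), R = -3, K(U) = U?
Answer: -7152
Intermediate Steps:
l(X, I) = -3
S(d) = -30 (S(d) = 10*(-3) = -30)
S(K(D(-4))) - (21571 - 1*14449) = -30 - (21571 - 1*14449) = -30 - (21571 - 14449) = -30 - 1*7122 = -30 - 7122 = -7152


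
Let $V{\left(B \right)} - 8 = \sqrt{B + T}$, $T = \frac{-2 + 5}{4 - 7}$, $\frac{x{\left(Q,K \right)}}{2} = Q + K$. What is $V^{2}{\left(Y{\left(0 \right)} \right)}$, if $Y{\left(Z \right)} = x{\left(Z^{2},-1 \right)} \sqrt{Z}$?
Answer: $\left(8 + i\right)^{2} \approx 63.0 + 16.0 i$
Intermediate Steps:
$x{\left(Q,K \right)} = 2 K + 2 Q$ ($x{\left(Q,K \right)} = 2 \left(Q + K\right) = 2 \left(K + Q\right) = 2 K + 2 Q$)
$Y{\left(Z \right)} = \sqrt{Z} \left(-2 + 2 Z^{2}\right)$ ($Y{\left(Z \right)} = \left(2 \left(-1\right) + 2 Z^{2}\right) \sqrt{Z} = \left(-2 + 2 Z^{2}\right) \sqrt{Z} = \sqrt{Z} \left(-2 + 2 Z^{2}\right)$)
$T = -1$ ($T = \frac{3}{-3} = 3 \left(- \frac{1}{3}\right) = -1$)
$V{\left(B \right)} = 8 + \sqrt{-1 + B}$ ($V{\left(B \right)} = 8 + \sqrt{B - 1} = 8 + \sqrt{-1 + B}$)
$V^{2}{\left(Y{\left(0 \right)} \right)} = \left(8 + \sqrt{-1 + 2 \sqrt{0} \left(-1 + 0^{2}\right)}\right)^{2} = \left(8 + \sqrt{-1 + 2 \cdot 0 \left(-1 + 0\right)}\right)^{2} = \left(8 + \sqrt{-1 + 2 \cdot 0 \left(-1\right)}\right)^{2} = \left(8 + \sqrt{-1 + 0}\right)^{2} = \left(8 + \sqrt{-1}\right)^{2} = \left(8 + i\right)^{2}$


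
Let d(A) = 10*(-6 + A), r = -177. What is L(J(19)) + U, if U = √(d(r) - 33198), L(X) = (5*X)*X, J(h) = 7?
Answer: 245 + 6*I*√973 ≈ 245.0 + 187.16*I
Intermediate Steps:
d(A) = -60 + 10*A
L(X) = 5*X²
U = 6*I*√973 (U = √((-60 + 10*(-177)) - 33198) = √((-60 - 1770) - 33198) = √(-1830 - 33198) = √(-35028) = 6*I*√973 ≈ 187.16*I)
L(J(19)) + U = 5*7² + 6*I*√973 = 5*49 + 6*I*√973 = 245 + 6*I*√973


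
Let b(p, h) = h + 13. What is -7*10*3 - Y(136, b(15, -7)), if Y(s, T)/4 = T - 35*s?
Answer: 18806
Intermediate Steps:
b(p, h) = 13 + h
Y(s, T) = -140*s + 4*T (Y(s, T) = 4*(T - 35*s) = -140*s + 4*T)
-7*10*3 - Y(136, b(15, -7)) = -7*10*3 - (-140*136 + 4*(13 - 7)) = -70*3 - (-19040 + 4*6) = -210 - (-19040 + 24) = -210 - 1*(-19016) = -210 + 19016 = 18806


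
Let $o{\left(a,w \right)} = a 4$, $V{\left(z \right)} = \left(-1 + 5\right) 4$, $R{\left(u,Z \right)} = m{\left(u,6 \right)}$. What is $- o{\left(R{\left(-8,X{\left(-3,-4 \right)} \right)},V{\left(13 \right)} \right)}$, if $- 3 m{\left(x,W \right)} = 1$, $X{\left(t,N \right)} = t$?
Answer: $\frac{4}{3} \approx 1.3333$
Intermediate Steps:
$m{\left(x,W \right)} = - \frac{1}{3}$ ($m{\left(x,W \right)} = \left(- \frac{1}{3}\right) 1 = - \frac{1}{3}$)
$R{\left(u,Z \right)} = - \frac{1}{3}$
$V{\left(z \right)} = 16$ ($V{\left(z \right)} = 4 \cdot 4 = 16$)
$o{\left(a,w \right)} = 4 a$
$- o{\left(R{\left(-8,X{\left(-3,-4 \right)} \right)},V{\left(13 \right)} \right)} = - \frac{4 \left(-1\right)}{3} = \left(-1\right) \left(- \frac{4}{3}\right) = \frac{4}{3}$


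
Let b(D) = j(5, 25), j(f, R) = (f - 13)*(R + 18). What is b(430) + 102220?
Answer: 101876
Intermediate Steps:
j(f, R) = (-13 + f)*(18 + R)
b(D) = -344 (b(D) = -234 - 13*25 + 18*5 + 25*5 = -234 - 325 + 90 + 125 = -344)
b(430) + 102220 = -344 + 102220 = 101876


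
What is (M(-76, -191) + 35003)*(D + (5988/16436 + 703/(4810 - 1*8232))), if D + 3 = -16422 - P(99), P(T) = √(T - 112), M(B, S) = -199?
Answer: -574140849894898/1004357 - 34804*I*√13 ≈ -5.7165e+8 - 1.2549e+5*I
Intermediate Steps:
P(T) = √(-112 + T)
D = -16425 - I*√13 (D = -3 + (-16422 - √(-112 + 99)) = -3 + (-16422 - √(-13)) = -3 + (-16422 - I*√13) = -16425 - I*√13 ≈ -16425.0 - 3.6056*I)
(M(-76, -191) + 35003)*(D + (5988/16436 + 703/(4810 - 1*8232))) = (-199 + 35003)*((-16425 - I*√13) + (5988/16436 + 703/(4810 - 1*8232))) = 34804*((-16425 - I*√13) + (5988*(1/16436) + 703/(4810 - 8232))) = 34804*((-16425 - I*√13) + (1497/4109 + 703/(-3422))) = 34804*((-16425 - I*√13) + (1497/4109 + 703*(-1/3422))) = 34804*((-16425 - I*√13) + (1497/4109 - 703/3422)) = 34804*((-16425 - I*√13) + 2234107/14060998) = 34804*(-230949658043/14060998 - I*√13) = -574140849894898/1004357 - 34804*I*√13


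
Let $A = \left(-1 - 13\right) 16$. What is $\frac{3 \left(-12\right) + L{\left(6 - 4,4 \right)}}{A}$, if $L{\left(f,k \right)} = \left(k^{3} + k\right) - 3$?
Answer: $- \frac{29}{224} \approx -0.12946$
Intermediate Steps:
$L{\left(f,k \right)} = -3 + k + k^{3}$ ($L{\left(f,k \right)} = \left(k + k^{3}\right) - 3 = -3 + k + k^{3}$)
$A = -224$ ($A = \left(-14\right) 16 = -224$)
$\frac{3 \left(-12\right) + L{\left(6 - 4,4 \right)}}{A} = \frac{3 \left(-12\right) + \left(-3 + 4 + 4^{3}\right)}{-224} = \left(-36 + \left(-3 + 4 + 64\right)\right) \left(- \frac{1}{224}\right) = \left(-36 + 65\right) \left(- \frac{1}{224}\right) = 29 \left(- \frac{1}{224}\right) = - \frac{29}{224}$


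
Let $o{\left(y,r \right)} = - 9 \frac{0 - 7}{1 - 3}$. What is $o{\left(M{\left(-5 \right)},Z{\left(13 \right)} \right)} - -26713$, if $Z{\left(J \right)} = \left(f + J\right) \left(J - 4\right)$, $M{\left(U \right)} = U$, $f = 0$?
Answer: $\frac{53363}{2} \approx 26682.0$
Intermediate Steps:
$Z{\left(J \right)} = J \left(-4 + J\right)$ ($Z{\left(J \right)} = \left(0 + J\right) \left(J - 4\right) = J \left(J - 4\right) = J \left(-4 + J\right)$)
$o{\left(y,r \right)} = - \frac{63}{2}$ ($o{\left(y,r \right)} = - 9 \left(- \frac{7}{-2}\right) = - 9 \left(\left(-7\right) \left(- \frac{1}{2}\right)\right) = \left(-9\right) \frac{7}{2} = - \frac{63}{2}$)
$o{\left(M{\left(-5 \right)},Z{\left(13 \right)} \right)} - -26713 = - \frac{63}{2} - -26713 = - \frac{63}{2} + 26713 = \frac{53363}{2}$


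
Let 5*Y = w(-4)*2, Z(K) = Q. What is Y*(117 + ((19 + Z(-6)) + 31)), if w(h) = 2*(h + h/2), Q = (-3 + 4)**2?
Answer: -4032/5 ≈ -806.40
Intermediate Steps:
Q = 1 (Q = 1**2 = 1)
w(h) = 3*h (w(h) = 2*(h + h*(1/2)) = 2*(h + h/2) = 2*(3*h/2) = 3*h)
Z(K) = 1
Y = -24/5 (Y = ((3*(-4))*2)/5 = (-12*2)/5 = (1/5)*(-24) = -24/5 ≈ -4.8000)
Y*(117 + ((19 + Z(-6)) + 31)) = -24*(117 + ((19 + 1) + 31))/5 = -24*(117 + (20 + 31))/5 = -24*(117 + 51)/5 = -24/5*168 = -4032/5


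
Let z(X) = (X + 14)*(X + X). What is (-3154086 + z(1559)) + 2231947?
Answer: 3982475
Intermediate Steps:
z(X) = 2*X*(14 + X) (z(X) = (14 + X)*(2*X) = 2*X*(14 + X))
(-3154086 + z(1559)) + 2231947 = (-3154086 + 2*1559*(14 + 1559)) + 2231947 = (-3154086 + 2*1559*1573) + 2231947 = (-3154086 + 4904614) + 2231947 = 1750528 + 2231947 = 3982475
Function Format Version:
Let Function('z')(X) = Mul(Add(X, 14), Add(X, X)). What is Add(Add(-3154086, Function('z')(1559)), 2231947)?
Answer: 3982475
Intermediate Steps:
Function('z')(X) = Mul(2, X, Add(14, X)) (Function('z')(X) = Mul(Add(14, X), Mul(2, X)) = Mul(2, X, Add(14, X)))
Add(Add(-3154086, Function('z')(1559)), 2231947) = Add(Add(-3154086, Mul(2, 1559, Add(14, 1559))), 2231947) = Add(Add(-3154086, Mul(2, 1559, 1573)), 2231947) = Add(Add(-3154086, 4904614), 2231947) = Add(1750528, 2231947) = 3982475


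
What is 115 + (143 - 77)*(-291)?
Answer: -19091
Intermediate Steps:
115 + (143 - 77)*(-291) = 115 + 66*(-291) = 115 - 19206 = -19091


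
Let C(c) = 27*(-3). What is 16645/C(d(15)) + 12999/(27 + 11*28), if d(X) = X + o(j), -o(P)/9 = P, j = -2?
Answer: -4523156/27135 ≈ -166.69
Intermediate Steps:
o(P) = -9*P
d(X) = 18 + X (d(X) = X - 9*(-2) = X + 18 = 18 + X)
C(c) = -81
16645/C(d(15)) + 12999/(27 + 11*28) = 16645/(-81) + 12999/(27 + 11*28) = 16645*(-1/81) + 12999/(27 + 308) = -16645/81 + 12999/335 = -4523156/27135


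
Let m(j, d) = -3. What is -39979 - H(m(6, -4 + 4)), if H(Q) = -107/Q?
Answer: -120044/3 ≈ -40015.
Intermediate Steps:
-39979 - H(m(6, -4 + 4)) = -39979 - (-107)/(-3) = -39979 - (-107)*(-1)/3 = -39979 - 1*107/3 = -39979 - 107/3 = -120044/3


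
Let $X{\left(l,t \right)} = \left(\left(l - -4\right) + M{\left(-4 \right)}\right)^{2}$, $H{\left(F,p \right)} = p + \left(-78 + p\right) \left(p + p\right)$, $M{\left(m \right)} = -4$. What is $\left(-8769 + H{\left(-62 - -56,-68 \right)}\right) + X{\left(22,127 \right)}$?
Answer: $11503$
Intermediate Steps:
$H{\left(F,p \right)} = p + 2 p \left(-78 + p\right)$ ($H{\left(F,p \right)} = p + \left(-78 + p\right) 2 p = p + 2 p \left(-78 + p\right)$)
$X{\left(l,t \right)} = l^{2}$ ($X{\left(l,t \right)} = \left(\left(l - -4\right) - 4\right)^{2} = \left(\left(l + 4\right) - 4\right)^{2} = \left(\left(4 + l\right) - 4\right)^{2} = l^{2}$)
$\left(-8769 + H{\left(-62 - -56,-68 \right)}\right) + X{\left(22,127 \right)} = \left(-8769 - 68 \left(-155 + 2 \left(-68\right)\right)\right) + 22^{2} = \left(-8769 - 68 \left(-155 - 136\right)\right) + 484 = \left(-8769 - -19788\right) + 484 = \left(-8769 + 19788\right) + 484 = 11019 + 484 = 11503$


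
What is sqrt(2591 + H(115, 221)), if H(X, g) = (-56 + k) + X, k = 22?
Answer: 4*sqrt(167) ≈ 51.691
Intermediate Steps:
H(X, g) = -34 + X (H(X, g) = (-56 + 22) + X = -34 + X)
sqrt(2591 + H(115, 221)) = sqrt(2591 + (-34 + 115)) = sqrt(2591 + 81) = sqrt(2672) = 4*sqrt(167)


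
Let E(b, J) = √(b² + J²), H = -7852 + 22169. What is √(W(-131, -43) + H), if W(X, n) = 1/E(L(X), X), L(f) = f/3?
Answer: √(24569403700 + 3930*√10)/1310 ≈ 119.65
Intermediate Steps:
L(f) = f/3 (L(f) = f*(⅓) = f/3)
H = 14317
E(b, J) = √(J² + b²)
W(X, n) = 3*√10/(10*√(X²)) (W(X, n) = 1/(√(X² + (X/3)²)) = 1/(√(X² + X²/9)) = 1/(√(10*X²/9)) = 1/(√10*√(X²)/3) = 3*√10/(10*√(X²)))
√(W(-131, -43) + H) = √(3*√10/(10*√((-131)²)) + 14317) = √(3*√10/(10*√17161) + 14317) = √((3/10)*√10*(1/131) + 14317) = √(3*√10/1310 + 14317) = √(14317 + 3*√10/1310)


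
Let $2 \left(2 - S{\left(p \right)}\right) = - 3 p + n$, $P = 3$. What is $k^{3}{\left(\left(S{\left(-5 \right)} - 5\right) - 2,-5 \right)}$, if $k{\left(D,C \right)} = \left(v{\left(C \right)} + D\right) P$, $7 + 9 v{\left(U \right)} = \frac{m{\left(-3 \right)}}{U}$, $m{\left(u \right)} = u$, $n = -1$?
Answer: $- \frac{187149248}{3375} \approx -55452.0$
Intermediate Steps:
$S{\left(p \right)} = \frac{5}{2} + \frac{3 p}{2}$ ($S{\left(p \right)} = 2 - \frac{- 3 p - 1}{2} = 2 - \frac{-1 - 3 p}{2} = 2 + \left(\frac{1}{2} + \frac{3 p}{2}\right) = \frac{5}{2} + \frac{3 p}{2}$)
$v{\left(U \right)} = - \frac{7}{9} - \frac{1}{3 U}$ ($v{\left(U \right)} = - \frac{7}{9} + \frac{\left(-3\right) \frac{1}{U}}{9} = - \frac{7}{9} - \frac{1}{3 U}$)
$k{\left(D,C \right)} = 3 D + \frac{-3 - 7 C}{3 C}$ ($k{\left(D,C \right)} = \left(\frac{-3 - 7 C}{9 C} + D\right) 3 = \left(D + \frac{-3 - 7 C}{9 C}\right) 3 = 3 D + \frac{-3 - 7 C}{3 C}$)
$k^{3}{\left(\left(S{\left(-5 \right)} - 5\right) - 2,-5 \right)} = \left(- \frac{7}{3} - \frac{1}{-5} + 3 \left(\left(\left(\frac{5}{2} + \frac{3}{2} \left(-5\right)\right) - 5\right) - 2\right)\right)^{3} = \left(- \frac{7}{3} - - \frac{1}{5} + 3 \left(\left(\left(\frac{5}{2} - \frac{15}{2}\right) - 5\right) - 2\right)\right)^{3} = \left(- \frac{7}{3} + \frac{1}{5} + 3 \left(\left(-5 - 5\right) - 2\right)\right)^{3} = \left(- \frac{7}{3} + \frac{1}{5} + 3 \left(-10 - 2\right)\right)^{3} = \left(- \frac{7}{3} + \frac{1}{5} + 3 \left(-12\right)\right)^{3} = \left(- \frac{7}{3} + \frac{1}{5} - 36\right)^{3} = \left(- \frac{572}{15}\right)^{3} = - \frac{187149248}{3375}$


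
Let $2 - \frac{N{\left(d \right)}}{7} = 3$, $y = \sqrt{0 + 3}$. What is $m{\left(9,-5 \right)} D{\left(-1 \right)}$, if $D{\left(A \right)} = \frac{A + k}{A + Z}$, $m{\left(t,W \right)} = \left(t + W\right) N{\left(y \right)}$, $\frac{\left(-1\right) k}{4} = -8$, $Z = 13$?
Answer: $- \frac{217}{3} \approx -72.333$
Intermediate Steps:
$k = 32$ ($k = \left(-4\right) \left(-8\right) = 32$)
$y = \sqrt{3} \approx 1.732$
$N{\left(d \right)} = -7$ ($N{\left(d \right)} = 14 - 21 = -7$)
$m{\left(t,W \right)} = - 7 W - 7 t$ ($m{\left(t,W \right)} = \left(t + W\right) \left(-7\right) = \left(W + t\right) \left(-7\right) = - 7 W - 7 t$)
$D{\left(A \right)} = \frac{32 + A}{13 + A}$ ($D{\left(A \right)} = \frac{A + 32}{A + 13} = \frac{32 + A}{13 + A}$)
$m{\left(9,-5 \right)} D{\left(-1 \right)} = \left(\left(-7\right) \left(-5\right) - 63\right) \frac{32 - 1}{13 - 1} = \left(35 - 63\right) \frac{1}{12} \cdot 31 = - 28 \cdot \frac{1}{12} \cdot 31 = \left(-28\right) \frac{31}{12} = - \frac{217}{3}$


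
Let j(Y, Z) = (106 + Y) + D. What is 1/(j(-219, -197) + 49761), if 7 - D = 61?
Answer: 1/49594 ≈ 2.0164e-5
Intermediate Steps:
D = -54 (D = 7 - 1*61 = 7 - 61 = -54)
j(Y, Z) = 52 + Y (j(Y, Z) = (106 + Y) - 54 = 52 + Y)
1/(j(-219, -197) + 49761) = 1/((52 - 219) + 49761) = 1/(-167 + 49761) = 1/49594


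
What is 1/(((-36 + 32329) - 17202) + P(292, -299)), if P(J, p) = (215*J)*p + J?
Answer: -1/18755837 ≈ -5.3317e-8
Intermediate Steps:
P(J, p) = J + 215*J*p (P(J, p) = 215*J*p + J = J + 215*J*p)
1/(((-36 + 32329) - 17202) + P(292, -299)) = 1/(((-36 + 32329) - 17202) + 292*(1 + 215*(-299))) = 1/((32293 - 17202) + 292*(1 - 64285)) = 1/(15091 + 292*(-64284)) = 1/(15091 - 18770928) = 1/(-18755837) = -1/18755837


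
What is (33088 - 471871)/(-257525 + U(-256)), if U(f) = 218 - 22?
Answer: 438783/257329 ≈ 1.7051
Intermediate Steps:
U(f) = 196
(33088 - 471871)/(-257525 + U(-256)) = (33088 - 471871)/(-257525 + 196) = -438783/(-257329) = -438783*(-1/257329) = 438783/257329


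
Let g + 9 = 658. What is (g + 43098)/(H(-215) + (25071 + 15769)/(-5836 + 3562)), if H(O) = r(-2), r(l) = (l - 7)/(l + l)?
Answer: -198961356/71447 ≈ -2784.7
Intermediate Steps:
r(l) = (-7 + l)/(2*l) (r(l) = (-7 + l)/((2*l)) = (-7 + l)*(1/(2*l)) = (-7 + l)/(2*l))
g = 649 (g = -9 + 658 = 649)
H(O) = 9/4 (H(O) = (½)*(-7 - 2)/(-2) = (½)*(-½)*(-9) = 9/4)
(g + 43098)/(H(-215) + (25071 + 15769)/(-5836 + 3562)) = (649 + 43098)/(9/4 + (25071 + 15769)/(-5836 + 3562)) = 43747/(9/4 + 40840/(-2274)) = 43747/(9/4 + 40840*(-1/2274)) = 43747/(9/4 - 20420/1137) = 43747/(-71447/4548) = 43747*(-4548/71447) = -198961356/71447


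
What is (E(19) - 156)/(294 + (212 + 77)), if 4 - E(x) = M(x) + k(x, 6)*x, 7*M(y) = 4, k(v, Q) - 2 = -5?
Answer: -669/4081 ≈ -0.16393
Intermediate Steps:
k(v, Q) = -3 (k(v, Q) = 2 - 5 = -3)
M(y) = 4/7 (M(y) = (1/7)*4 = 4/7)
E(x) = 24/7 + 3*x (E(x) = 4 - (4/7 - 3*x) = 4 + (-4/7 + 3*x) = 24/7 + 3*x)
(E(19) - 156)/(294 + (212 + 77)) = ((24/7 + 3*19) - 156)/(294 + (212 + 77)) = ((24/7 + 57) - 156)/(294 + 289) = (423/7 - 156)/583 = -669/7*1/583 = -669/4081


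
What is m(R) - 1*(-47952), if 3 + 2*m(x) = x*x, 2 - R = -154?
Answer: 120237/2 ≈ 60119.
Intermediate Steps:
R = 156 (R = 2 - 1*(-154) = 2 + 154 = 156)
m(x) = -3/2 + x²/2 (m(x) = -3/2 + (x*x)/2 = -3/2 + x²/2)
m(R) - 1*(-47952) = (-3/2 + (½)*156²) - 1*(-47952) = (-3/2 + (½)*24336) + 47952 = (-3/2 + 12168) + 47952 = 24333/2 + 47952 = 120237/2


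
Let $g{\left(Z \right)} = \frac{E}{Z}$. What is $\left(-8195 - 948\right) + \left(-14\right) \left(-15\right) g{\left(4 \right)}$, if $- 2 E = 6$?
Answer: $- \frac{18601}{2} \approx -9300.5$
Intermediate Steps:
$E = -3$ ($E = \left(- \frac{1}{2}\right) 6 = -3$)
$g{\left(Z \right)} = - \frac{3}{Z}$
$\left(-8195 - 948\right) + \left(-14\right) \left(-15\right) g{\left(4 \right)} = \left(-8195 - 948\right) + \left(-14\right) \left(-15\right) \left(- \frac{3}{4}\right) = -9143 + 210 \left(\left(-3\right) \frac{1}{4}\right) = -9143 + 210 \left(- \frac{3}{4}\right) = -9143 - \frac{315}{2} = - \frac{18601}{2}$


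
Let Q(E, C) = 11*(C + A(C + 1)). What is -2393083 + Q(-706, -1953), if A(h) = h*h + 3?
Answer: 39498811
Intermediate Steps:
A(h) = 3 + h**2 (A(h) = h**2 + 3 = 3 + h**2)
Q(E, C) = 33 + 11*C + 11*(1 + C)**2 (Q(E, C) = 11*(C + (3 + (C + 1)**2)) = 11*(C + (3 + (1 + C)**2)) = 11*(3 + C + (1 + C)**2) = 33 + 11*C + 11*(1 + C)**2)
-2393083 + Q(-706, -1953) = -2393083 + (33 + 11*(-1953) + 11*(1 - 1953)**2) = -2393083 + (33 - 21483 + 11*(-1952)**2) = -2393083 + (33 - 21483 + 11*3810304) = -2393083 + (33 - 21483 + 41913344) = -2393083 + 41891894 = 39498811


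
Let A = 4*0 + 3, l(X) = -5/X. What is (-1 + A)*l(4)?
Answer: -5/2 ≈ -2.5000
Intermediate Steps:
A = 3 (A = 0 + 3 = 3)
(-1 + A)*l(4) = (-1 + 3)*(-5/4) = 2*(-5*¼) = 2*(-5/4) = -5/2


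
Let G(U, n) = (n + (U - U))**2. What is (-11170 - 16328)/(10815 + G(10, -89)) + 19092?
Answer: 178840107/9368 ≈ 19091.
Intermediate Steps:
G(U, n) = n**2 (G(U, n) = (n + 0)**2 = n**2)
(-11170 - 16328)/(10815 + G(10, -89)) + 19092 = (-11170 - 16328)/(10815 + (-89)**2) + 19092 = -27498/(10815 + 7921) + 19092 = -27498/18736 + 19092 = -27498*1/18736 + 19092 = -13749/9368 + 19092 = 178840107/9368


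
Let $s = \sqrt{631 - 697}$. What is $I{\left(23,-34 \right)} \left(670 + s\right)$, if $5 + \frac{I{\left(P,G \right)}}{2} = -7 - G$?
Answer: $29480 + 44 i \sqrt{66} \approx 29480.0 + 357.46 i$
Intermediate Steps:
$I{\left(P,G \right)} = -24 - 2 G$ ($I{\left(P,G \right)} = -10 + 2 \left(-7 - G\right) = -10 - \left(14 + 2 G\right) = -24 - 2 G$)
$s = i \sqrt{66}$ ($s = \sqrt{-66} = i \sqrt{66} \approx 8.124 i$)
$I{\left(23,-34 \right)} \left(670 + s\right) = \left(-24 - -68\right) \left(670 + i \sqrt{66}\right) = \left(-24 + 68\right) \left(670 + i \sqrt{66}\right) = 44 \left(670 + i \sqrt{66}\right) = 29480 + 44 i \sqrt{66}$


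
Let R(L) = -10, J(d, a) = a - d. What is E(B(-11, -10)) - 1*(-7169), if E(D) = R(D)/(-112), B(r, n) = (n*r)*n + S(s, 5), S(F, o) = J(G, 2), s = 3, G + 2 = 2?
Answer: 401469/56 ≈ 7169.1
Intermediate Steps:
G = 0 (G = -2 + 2 = 0)
S(F, o) = 2 (S(F, o) = 2 - 1*0 = 2 + 0 = 2)
B(r, n) = 2 + r*n² (B(r, n) = (n*r)*n + 2 = r*n² + 2 = 2 + r*n²)
E(D) = 5/56 (E(D) = -10/(-112) = -10*(-1/112) = 5/56)
E(B(-11, -10)) - 1*(-7169) = 5/56 - 1*(-7169) = 5/56 + 7169 = 401469/56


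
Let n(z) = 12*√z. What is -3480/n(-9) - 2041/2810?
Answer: -2041/2810 + 290*I/3 ≈ -0.72633 + 96.667*I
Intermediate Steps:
-3480/n(-9) - 2041/2810 = -3480*(-I/36) - 2041/2810 = -(-290)*I/3 - 2041/2810 = 290*I/3 - 2041/2810 = -2041/2810 + 290*I/3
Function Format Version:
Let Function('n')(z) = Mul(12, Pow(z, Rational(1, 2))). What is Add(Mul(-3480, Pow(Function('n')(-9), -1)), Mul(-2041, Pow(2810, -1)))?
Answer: Add(Rational(-2041, 2810), Mul(Rational(290, 3), I)) ≈ Add(-0.72633, Mul(96.667, I))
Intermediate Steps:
Add(Mul(-3480, Pow(Function('n')(-9), -1)), Mul(-2041, Pow(2810, -1))) = Add(Mul(-3480, Pow(Mul(12, Pow(-9, Rational(1, 2))), -1)), Mul(-2041, Pow(2810, -1))) = Add(Mul(-3480, Pow(Mul(12, Mul(3, I)), -1)), Mul(-2041, Rational(1, 2810))) = Add(Mul(-3480, Pow(Mul(36, I), -1)), Rational(-2041, 2810)) = Add(Mul(-3480, Mul(Rational(-1, 36), I)), Rational(-2041, 2810)) = Add(Mul(Rational(290, 3), I), Rational(-2041, 2810)) = Add(Rational(-2041, 2810), Mul(Rational(290, 3), I))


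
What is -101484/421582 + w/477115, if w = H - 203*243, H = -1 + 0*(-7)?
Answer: -6921617872/20114309593 ≈ -0.34411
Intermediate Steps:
H = -1 (H = -1 + 0 = -1)
w = -49330 (w = -1 - 203*243 = -1 - 49329 = -49330)
-101484/421582 + w/477115 = -101484/421582 - 49330/477115 = -101484*1/421582 - 49330*1/477115 = -50742/210791 - 9866/95423 = -6921617872/20114309593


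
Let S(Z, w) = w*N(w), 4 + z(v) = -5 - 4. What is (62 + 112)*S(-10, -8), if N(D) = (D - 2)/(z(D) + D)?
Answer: -4640/7 ≈ -662.86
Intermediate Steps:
z(v) = -13 (z(v) = -4 + (-5 - 4) = -4 - 9 = -13)
N(D) = (-2 + D)/(-13 + D) (N(D) = (D - 2)/(-13 + D) = (-2 + D)/(-13 + D))
S(Z, w) = w*(-2 + w)/(-13 + w) (S(Z, w) = w*((-2 + w)/(-13 + w)) = w*(-2 + w)/(-13 + w))
(62 + 112)*S(-10, -8) = (62 + 112)*(-8*(-2 - 8)/(-13 - 8)) = 174*(-8*(-10)/(-21)) = 174*(-8*(-1/21)*(-10)) = 174*(-80/21) = -4640/7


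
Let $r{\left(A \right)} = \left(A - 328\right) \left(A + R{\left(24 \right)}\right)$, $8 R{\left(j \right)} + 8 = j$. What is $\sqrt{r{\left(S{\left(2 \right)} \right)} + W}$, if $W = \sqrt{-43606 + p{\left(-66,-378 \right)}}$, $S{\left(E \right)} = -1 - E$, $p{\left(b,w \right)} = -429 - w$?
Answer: $\sqrt{331 + i \sqrt{43657}} \approx 19.006 + 5.4968 i$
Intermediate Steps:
$R{\left(j \right)} = -1 + \frac{j}{8}$
$r{\left(A \right)} = \left(-328 + A\right) \left(2 + A\right)$ ($r{\left(A \right)} = \left(A - 328\right) \left(A + \left(-1 + \frac{1}{8} \cdot 24\right)\right) = \left(-328 + A\right) \left(A + \left(-1 + 3\right)\right) = \left(-328 + A\right) \left(A + 2\right) = \left(-328 + A\right) \left(2 + A\right)$)
$W = i \sqrt{43657}$ ($W = \sqrt{-43606 - 51} = \sqrt{-43657} = i \sqrt{43657} \approx 208.94 i$)
$\sqrt{r{\left(S{\left(2 \right)} \right)} + W} = \sqrt{\left(-656 + \left(-1 - 2\right)^{2} - 326 \left(-1 - 2\right)\right) + i \sqrt{43657}} = \sqrt{\left(-656 + \left(-3\right)^{2} - -978\right) + i \sqrt{43657}} = \sqrt{\left(-656 + 9 + 978\right) + i \sqrt{43657}} = \sqrt{331 + i \sqrt{43657}}$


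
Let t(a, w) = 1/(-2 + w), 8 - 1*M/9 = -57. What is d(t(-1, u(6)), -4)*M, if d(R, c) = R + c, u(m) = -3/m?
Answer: -2574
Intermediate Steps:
M = 585 (M = 72 - 9*(-57) = 72 + 513 = 585)
d(t(-1, u(6)), -4)*M = (1/(-2 - 3/6) - 4)*585 = (1/(-2 - 3*⅙) - 4)*585 = (1/(-2 - ½) - 4)*585 = (1/(-5/2) - 4)*585 = (-⅖ - 4)*585 = -22/5*585 = -2574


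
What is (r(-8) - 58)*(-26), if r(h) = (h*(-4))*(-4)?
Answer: 4836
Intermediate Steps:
r(h) = 16*h (r(h) = -4*h*(-4) = 16*h)
(r(-8) - 58)*(-26) = (16*(-8) - 58)*(-26) = (-128 - 58)*(-26) = -186*(-26) = 4836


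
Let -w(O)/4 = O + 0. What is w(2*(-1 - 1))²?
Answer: 256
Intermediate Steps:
w(O) = -4*O (w(O) = -4*(O + 0) = -4*O)
w(2*(-1 - 1))² = (-8*(-1 - 1))² = (-8*(-2))² = (-4*(-4))² = 16² = 256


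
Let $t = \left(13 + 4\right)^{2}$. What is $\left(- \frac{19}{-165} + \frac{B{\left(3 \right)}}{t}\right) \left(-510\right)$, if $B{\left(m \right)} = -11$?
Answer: $- \frac{7352}{187} \approx -39.315$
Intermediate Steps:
$t = 289$ ($t = 17^{2} = 289$)
$\left(- \frac{19}{-165} + \frac{B{\left(3 \right)}}{t}\right) \left(-510\right) = \left(- \frac{19}{-165} - \frac{11}{289}\right) \left(-510\right) = \left(\left(-19\right) \left(- \frac{1}{165}\right) - \frac{11}{289}\right) \left(-510\right) = \left(\frac{19}{165} - \frac{11}{289}\right) \left(-510\right) = \frac{3676}{47685} \left(-510\right) = - \frac{7352}{187}$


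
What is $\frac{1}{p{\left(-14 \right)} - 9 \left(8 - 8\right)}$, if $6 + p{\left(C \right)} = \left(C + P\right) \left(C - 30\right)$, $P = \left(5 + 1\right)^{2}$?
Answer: $- \frac{1}{974} \approx -0.0010267$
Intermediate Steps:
$P = 36$ ($P = 6^{2} = 36$)
$p{\left(C \right)} = -6 + \left(-30 + C\right) \left(36 + C\right)$ ($p{\left(C \right)} = -6 + \left(C + 36\right) \left(C - 30\right) = -6 + \left(36 + C\right) \left(-30 + C\right) = -6 + \left(-30 + C\right) \left(36 + C\right)$)
$\frac{1}{p{\left(-14 \right)} - 9 \left(8 - 8\right)} = \frac{1}{\left(-1086 + \left(-14\right)^{2} + 6 \left(-14\right)\right) - 9 \left(8 - 8\right)} = \frac{1}{\left(-1086 + 196 - 84\right) - 0} = \frac{1}{-974 + 0} = \frac{1}{-974} = - \frac{1}{974}$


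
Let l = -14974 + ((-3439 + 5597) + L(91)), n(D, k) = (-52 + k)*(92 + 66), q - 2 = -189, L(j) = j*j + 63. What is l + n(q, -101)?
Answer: -28646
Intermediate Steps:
L(j) = 63 + j**2 (L(j) = j**2 + 63 = 63 + j**2)
q = -187 (q = 2 - 189 = -187)
n(D, k) = -8216 + 158*k (n(D, k) = (-52 + k)*158 = -8216 + 158*k)
l = -4472 (l = -14974 + ((-3439 + 5597) + (63 + 91**2)) = -14974 + (2158 + (63 + 8281)) = -14974 + (2158 + 8344) = -14974 + 10502 = -4472)
l + n(q, -101) = -4472 + (-8216 + 158*(-101)) = -4472 + (-8216 - 15958) = -4472 - 24174 = -28646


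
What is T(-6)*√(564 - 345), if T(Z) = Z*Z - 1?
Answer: 35*√219 ≈ 517.95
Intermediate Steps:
T(Z) = -1 + Z² (T(Z) = Z² - 1 = -1 + Z²)
T(-6)*√(564 - 345) = (-1 + (-6)²)*√(564 - 345) = (-1 + 36)*√219 = 35*√219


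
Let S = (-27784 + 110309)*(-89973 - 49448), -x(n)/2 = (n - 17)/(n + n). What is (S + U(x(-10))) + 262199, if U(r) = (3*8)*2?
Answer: -11505455778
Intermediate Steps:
x(n) = -(-17 + n)/n (x(n) = -2*(n - 17)/(n + n) = -2*(-17 + n)/(2*n) = -2*(-17 + n)*1/(2*n) = -(-17 + n)/n)
U(r) = 48 (U(r) = 24*2 = 48)
S = -11505718025 (S = 82525*(-139421) = -11505718025)
(S + U(x(-10))) + 262199 = (-11505718025 + 48) + 262199 = -11505717977 + 262199 = -11505455778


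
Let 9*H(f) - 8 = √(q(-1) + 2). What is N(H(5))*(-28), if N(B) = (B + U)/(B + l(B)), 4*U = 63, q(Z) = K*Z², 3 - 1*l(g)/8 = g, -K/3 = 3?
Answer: 7*(-599*I + 4*√7)/(7*√7 + 160*I) ≈ -25.807 - 3.4502*I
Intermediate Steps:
K = -9 (K = -3*3 = -9)
l(g) = 24 - 8*g
q(Z) = -9*Z²
U = 63/4 (U = (¼)*63 = 63/4 ≈ 15.750)
H(f) = 8/9 + I*√7/9 (H(f) = 8/9 + √(-9*(-1)² + 2)/9 = 8/9 + √(-9*1 + 2)/9 = 8/9 + √(-9 + 2)/9 = 8/9 + √(-7)/9 = 8/9 + (I*√7)/9 = 8/9 + I*√7/9)
N(B) = (63/4 + B)/(24 - 7*B) (N(B) = (B + 63/4)/(B + (24 - 8*B)) = (63/4 + B)/(24 - 7*B))
N(H(5))*(-28) = ((-63 - 4*(8/9 + I*√7/9))/(4*(-24 + 7*(8/9 + I*√7/9))))*(-28) = ((-63 + (-32/9 - 4*I*√7/9))/(4*(-24 + (56/9 + 7*I*√7/9))))*(-28) = ((-599/9 - 4*I*√7/9)/(4*(-160/9 + 7*I*√7/9)))*(-28) = -7*(-599/9 - 4*I*√7/9)/(-160/9 + 7*I*√7/9)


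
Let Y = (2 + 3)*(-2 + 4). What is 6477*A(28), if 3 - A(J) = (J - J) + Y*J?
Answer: -1794129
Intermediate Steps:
Y = 10 (Y = 5*2 = 10)
A(J) = 3 - 10*J (A(J) = 3 - ((J - J) + 10*J) = 3 - (0 + 10*J) = 3 - 10*J)
6477*A(28) = 6477*(3 - 10*28) = 6477*(3 - 280) = 6477*(-277) = -1794129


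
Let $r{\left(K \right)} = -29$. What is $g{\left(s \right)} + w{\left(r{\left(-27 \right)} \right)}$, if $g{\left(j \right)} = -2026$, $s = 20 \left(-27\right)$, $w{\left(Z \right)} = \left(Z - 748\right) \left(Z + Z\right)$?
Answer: $43040$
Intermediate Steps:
$w{\left(Z \right)} = 2 Z \left(-748 + Z\right)$ ($w{\left(Z \right)} = \left(-748 + Z\right) 2 Z = 2 Z \left(-748 + Z\right)$)
$s = -540$
$g{\left(s \right)} + w{\left(r{\left(-27 \right)} \right)} = -2026 + 2 \left(-29\right) \left(-748 - 29\right) = -2026 + 2 \left(-29\right) \left(-777\right) = -2026 + 45066 = 43040$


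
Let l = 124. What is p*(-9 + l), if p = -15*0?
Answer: 0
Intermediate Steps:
p = 0
p*(-9 + l) = 0*(-9 + 124) = 0*115 = 0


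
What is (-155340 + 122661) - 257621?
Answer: -290300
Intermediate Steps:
(-155340 + 122661) - 257621 = -32679 - 257621 = -290300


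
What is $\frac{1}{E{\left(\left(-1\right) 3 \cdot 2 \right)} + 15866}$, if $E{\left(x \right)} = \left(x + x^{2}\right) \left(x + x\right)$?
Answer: $\frac{1}{15506} \approx 6.4491 \cdot 10^{-5}$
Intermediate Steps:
$E{\left(x \right)} = 2 x \left(x + x^{2}\right)$ ($E{\left(x \right)} = \left(x + x^{2}\right) 2 x = 2 x \left(x + x^{2}\right)$)
$\frac{1}{E{\left(\left(-1\right) 3 \cdot 2 \right)} + 15866} = \frac{1}{2 \left(\left(-1\right) 3 \cdot 2\right)^{2} \left(1 + \left(-1\right) 3 \cdot 2\right) + 15866} = \frac{1}{2 \left(\left(-3\right) 2\right)^{2} \left(1 - 6\right) + 15866} = \frac{1}{2 \left(-6\right)^{2} \left(1 - 6\right) + 15866} = \frac{1}{2 \cdot 36 \left(-5\right) + 15866} = \frac{1}{-360 + 15866} = \frac{1}{15506}$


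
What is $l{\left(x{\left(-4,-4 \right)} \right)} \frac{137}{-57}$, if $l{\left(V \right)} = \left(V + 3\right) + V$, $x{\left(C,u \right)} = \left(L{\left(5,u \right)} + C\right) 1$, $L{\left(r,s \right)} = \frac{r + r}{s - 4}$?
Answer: $\frac{685}{38} \approx 18.026$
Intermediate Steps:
$L{\left(r,s \right)} = \frac{2 r}{-4 + s}$
$x{\left(C,u \right)} = C + \frac{10}{-4 + u}$ ($x{\left(C,u \right)} = \left(2 \cdot 5 \frac{1}{-4 + u} + C\right) 1 = \left(\frac{10}{-4 + u} + C\right) 1 = \left(C + \frac{10}{-4 + u}\right) 1 = C + \frac{10}{-4 + u}$)
$l{\left(V \right)} = 3 + 2 V$ ($l{\left(V \right)} = \left(3 + V\right) + V = 3 + 2 V$)
$l{\left(x{\left(-4,-4 \right)} \right)} \frac{137}{-57} = \left(3 + 2 \frac{10 - 4 \left(-4 - 4\right)}{-4 - 4}\right) \frac{137}{-57} = \left(3 + 2 \frac{10 - -32}{-8}\right) 137 \left(- \frac{1}{57}\right) = \left(3 + 2 \left(- \frac{10 + 32}{8}\right)\right) \left(- \frac{137}{57}\right) = \left(3 + 2 \left(\left(- \frac{1}{8}\right) 42\right)\right) \left(- \frac{137}{57}\right) = \left(3 + 2 \left(- \frac{21}{4}\right)\right) \left(- \frac{137}{57}\right) = \left(3 - \frac{21}{2}\right) \left(- \frac{137}{57}\right) = \left(- \frac{15}{2}\right) \left(- \frac{137}{57}\right) = \frac{685}{38}$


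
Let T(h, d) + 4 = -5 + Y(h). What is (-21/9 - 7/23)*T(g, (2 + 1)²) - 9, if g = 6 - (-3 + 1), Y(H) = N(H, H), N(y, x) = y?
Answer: -439/69 ≈ -6.3623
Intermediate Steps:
Y(H) = H
g = 8 (g = 6 - 1*(-2) = 6 + 2 = 8)
T(h, d) = -9 + h (T(h, d) = -4 + (-5 + h) = -9 + h)
(-21/9 - 7/23)*T(g, (2 + 1)²) - 9 = (-21/9 - 7/23)*(-9 + 8) - 9 = (-21*⅑ - 7*1/23)*(-1) - 9 = (-7/3 - 7/23)*(-1) - 9 = -182/69*(-1) - 9 = 182/69 - 9 = -439/69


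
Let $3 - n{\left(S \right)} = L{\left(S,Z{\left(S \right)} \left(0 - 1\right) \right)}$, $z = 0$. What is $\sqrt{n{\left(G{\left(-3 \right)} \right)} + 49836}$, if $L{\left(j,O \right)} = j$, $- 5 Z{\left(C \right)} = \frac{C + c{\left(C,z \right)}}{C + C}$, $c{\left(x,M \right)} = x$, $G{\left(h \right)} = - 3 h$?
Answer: $\sqrt{49830} \approx 223.23$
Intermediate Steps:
$Z{\left(C \right)} = - \frac{1}{5}$ ($Z{\left(C \right)} = - \frac{\left(C + C\right) \frac{1}{C + C}}{5} = - \frac{2 C \frac{1}{2 C}}{5} = \left(- \frac{1}{5}\right) 1 = - \frac{1}{5}$)
$n{\left(S \right)} = 3 - S$
$\sqrt{n{\left(G{\left(-3 \right)} \right)} + 49836} = \sqrt{\left(3 - \left(-3\right) \left(-3\right)\right) + 49836} = \sqrt{\left(3 - 9\right) + 49836} = \sqrt{-6 + 49836} = \sqrt{49830}$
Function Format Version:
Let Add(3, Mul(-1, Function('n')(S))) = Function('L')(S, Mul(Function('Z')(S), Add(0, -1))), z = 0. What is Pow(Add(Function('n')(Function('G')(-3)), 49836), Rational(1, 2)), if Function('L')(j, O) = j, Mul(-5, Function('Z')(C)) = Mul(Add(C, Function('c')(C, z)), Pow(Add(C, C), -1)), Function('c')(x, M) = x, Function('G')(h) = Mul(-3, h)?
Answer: Pow(49830, Rational(1, 2)) ≈ 223.23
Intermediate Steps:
Function('Z')(C) = Rational(-1, 5) (Function('Z')(C) = Mul(Rational(-1, 5), Mul(Add(C, C), Pow(Add(C, C), -1))) = Mul(Rational(-1, 5), Mul(Mul(2, C), Pow(Mul(2, C), -1))) = Mul(Rational(-1, 5), Mul(Mul(2, C), Mul(Rational(1, 2), Pow(C, -1)))) = Mul(Rational(-1, 5), 1) = Rational(-1, 5))
Function('n')(S) = Add(3, Mul(-1, S))
Pow(Add(Function('n')(Function('G')(-3)), 49836), Rational(1, 2)) = Pow(Add(Add(3, Mul(-1, Mul(-3, -3))), 49836), Rational(1, 2)) = Pow(Add(Add(3, Mul(-1, 9)), 49836), Rational(1, 2)) = Pow(Add(Add(3, -9), 49836), Rational(1, 2)) = Pow(Add(-6, 49836), Rational(1, 2)) = Pow(49830, Rational(1, 2))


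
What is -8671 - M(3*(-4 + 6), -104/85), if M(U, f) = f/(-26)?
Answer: -737039/85 ≈ -8671.0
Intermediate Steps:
M(U, f) = -f/26 (M(U, f) = f*(-1/26) = -f/26)
-8671 - M(3*(-4 + 6), -104/85) = -8671 - (-1)*(-104/85)/26 = -8671 - (-1)*(-104*1/85)/26 = -8671 - (-1)*(-104)/(26*85) = -8671 - 1*4/85 = -8671 - 4/85 = -737039/85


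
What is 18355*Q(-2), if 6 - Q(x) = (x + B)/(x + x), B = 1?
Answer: 422165/4 ≈ 1.0554e+5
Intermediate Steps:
Q(x) = 6 - (1 + x)/(2*x) (Q(x) = 6 - (x + 1)/(x + x) = 6 - (1 + x)/(2*x))
18355*Q(-2) = 18355*((1/2)*(-1 + 11*(-2))/(-2)) = 18355*((1/2)*(-1/2)*(-1 - 22)) = 18355*((1/2)*(-1/2)*(-23)) = 18355*(23/4) = 422165/4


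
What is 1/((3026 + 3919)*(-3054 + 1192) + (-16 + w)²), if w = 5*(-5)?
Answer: -1/12929909 ≈ -7.7340e-8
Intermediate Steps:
w = -25
1/((3026 + 3919)*(-3054 + 1192) + (-16 + w)²) = 1/((3026 + 3919)*(-3054 + 1192) + (-16 - 25)²) = 1/(6945*(-1862) + (-41)²) = 1/(-12931590 + 1681) = 1/(-12929909) = -1/12929909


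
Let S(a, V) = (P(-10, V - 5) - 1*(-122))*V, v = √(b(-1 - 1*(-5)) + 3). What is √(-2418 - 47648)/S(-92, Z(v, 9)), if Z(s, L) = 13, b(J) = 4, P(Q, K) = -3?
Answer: I*√50066/1547 ≈ 0.14464*I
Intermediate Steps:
v = √7 (v = √(4 + 3) = √7 ≈ 2.6458)
S(a, V) = 119*V (S(a, V) = (-3 - 1*(-122))*V = (-3 + 122)*V = 119*V)
√(-2418 - 47648)/S(-92, Z(v, 9)) = √(-2418 - 47648)/((119*13)) = √(-50066)/1547 = (I*√50066)*(1/1547) = I*√50066/1547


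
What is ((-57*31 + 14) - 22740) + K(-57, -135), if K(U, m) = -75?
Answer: -24568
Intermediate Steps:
((-57*31 + 14) - 22740) + K(-57, -135) = ((-57*31 + 14) - 22740) - 75 = ((-1767 + 14) - 22740) - 75 = (-1753 - 22740) - 75 = -24493 - 75 = -24568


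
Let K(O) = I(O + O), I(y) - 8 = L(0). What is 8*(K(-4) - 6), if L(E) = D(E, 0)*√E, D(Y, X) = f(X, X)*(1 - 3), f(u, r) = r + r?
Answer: 16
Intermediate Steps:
f(u, r) = 2*r
D(Y, X) = -4*X (D(Y, X) = (2*X)*(1 - 3) = (2*X)*(-2) = -4*X)
L(E) = 0 (L(E) = (-4*0)*√E = 0*√E = 0)
I(y) = 8 (I(y) = 8 + 0 = 8)
K(O) = 8
8*(K(-4) - 6) = 8*(8 - 6) = 8*2 = 16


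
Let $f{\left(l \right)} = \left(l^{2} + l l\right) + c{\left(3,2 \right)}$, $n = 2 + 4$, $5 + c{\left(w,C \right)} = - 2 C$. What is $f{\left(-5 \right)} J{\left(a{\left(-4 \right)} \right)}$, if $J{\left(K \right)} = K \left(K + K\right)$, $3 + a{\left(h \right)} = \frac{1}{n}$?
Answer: $\frac{11849}{18} \approx 658.28$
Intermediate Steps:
$c{\left(w,C \right)} = -5 - 2 C$
$n = 6$
$a{\left(h \right)} = - \frac{17}{6}$ ($a{\left(h \right)} = -3 + \frac{1}{6} = - \frac{17}{6}$)
$J{\left(K \right)} = 2 K^{2}$ ($J{\left(K \right)} = K 2 K = 2 K^{2}$)
$f{\left(l \right)} = -9 + 2 l^{2}$ ($f{\left(l \right)} = \left(l^{2} + l l\right) - 9 = \left(l^{2} + l^{2}\right) - 9 = 2 l^{2} - 9 = -9 + 2 l^{2}$)
$f{\left(-5 \right)} J{\left(a{\left(-4 \right)} \right)} = \left(-9 + 2 \left(-5\right)^{2}\right) 2 \left(- \frac{17}{6}\right)^{2} = \left(-9 + 2 \cdot 25\right) 2 \cdot \frac{289}{36} = \left(-9 + 50\right) \frac{289}{18} = 41 \cdot \frac{289}{18} = \frac{11849}{18}$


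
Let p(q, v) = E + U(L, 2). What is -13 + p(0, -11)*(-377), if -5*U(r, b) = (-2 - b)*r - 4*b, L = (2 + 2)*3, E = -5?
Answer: -11752/5 ≈ -2350.4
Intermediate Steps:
L = 12 (L = 4*3 = 12)
U(r, b) = 4*b/5 - r*(-2 - b)/5 (U(r, b) = -((-2 - b)*r - 4*b)/5 = -(r*(-2 - b) - 4*b)/5 = -(-4*b + r*(-2 - b))/5 = 4*b/5 - r*(-2 - b)/5)
p(q, v) = 31/5 (p(q, v) = -5 + ((⅖)*12 + (⅘)*2 + (⅕)*2*12) = -5 + (24/5 + 8/5 + 24/5) = -5 + 56/5 = 31/5)
-13 + p(0, -11)*(-377) = -13 + (31/5)*(-377) = -13 - 11687/5 = -11752/5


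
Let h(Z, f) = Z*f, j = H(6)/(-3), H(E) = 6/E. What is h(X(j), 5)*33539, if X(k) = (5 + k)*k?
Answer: -2347730/9 ≈ -2.6086e+5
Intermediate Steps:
j = -1/3 (j = (6/6)/(-3) = (6*(1/6))*(-1/3) = 1*(-1/3) = -1/3 ≈ -0.33333)
X(k) = k*(5 + k)
h(X(j), 5)*33539 = (-(5 - 1/3)/3*5)*33539 = (-1/3*14/3*5)*33539 = -14/9*5*33539 = -70/9*33539 = -2347730/9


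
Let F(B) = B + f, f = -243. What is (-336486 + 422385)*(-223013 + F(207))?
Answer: -19159686051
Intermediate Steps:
F(B) = -243 + B (F(B) = B - 243 = -243 + B)
(-336486 + 422385)*(-223013 + F(207)) = (-336486 + 422385)*(-223013 + (-243 + 207)) = 85899*(-223013 - 36) = 85899*(-223049) = -19159686051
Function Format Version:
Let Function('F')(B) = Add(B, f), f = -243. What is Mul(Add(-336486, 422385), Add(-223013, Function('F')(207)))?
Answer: -19159686051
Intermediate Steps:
Function('F')(B) = Add(-243, B) (Function('F')(B) = Add(B, -243) = Add(-243, B))
Mul(Add(-336486, 422385), Add(-223013, Function('F')(207))) = Mul(Add(-336486, 422385), Add(-223013, Add(-243, 207))) = Mul(85899, Add(-223013, -36)) = Mul(85899, -223049) = -19159686051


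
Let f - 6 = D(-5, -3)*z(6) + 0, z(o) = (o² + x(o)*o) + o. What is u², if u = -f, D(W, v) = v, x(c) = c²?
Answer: 589824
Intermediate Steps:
z(o) = o + o² + o³ (z(o) = (o² + o²*o) + o = (o² + o³) + o = o + o² + o³)
f = -768 (f = 6 + (-18*(1 + 6 + 6²) + 0) = 6 + (-18*(1 + 6 + 36) + 0) = 6 + (-18*43 + 0) = 6 + (-3*258 + 0) = 6 + (-774 + 0) = 6 - 774 = -768)
u = 768 (u = -1*(-768) = 768)
u² = 768² = 589824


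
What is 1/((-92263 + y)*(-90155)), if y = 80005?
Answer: 1/1105119990 ≈ 9.0488e-10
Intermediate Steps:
1/((-92263 + y)*(-90155)) = 1/((-92263 + 80005)*(-90155)) = -1/90155/(-12258) = -1/12258*(-1/90155) = 1/1105119990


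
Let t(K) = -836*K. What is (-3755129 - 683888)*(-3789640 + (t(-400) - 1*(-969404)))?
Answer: 11034668263212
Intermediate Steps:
(-3755129 - 683888)*(-3789640 + (t(-400) - 1*(-969404))) = (-3755129 - 683888)*(-3789640 + (-836*(-400) - 1*(-969404))) = -4439017*(-3789640 + (334400 + 969404)) = -4439017*(-3789640 + 1303804) = -4439017*(-2485836) = 11034668263212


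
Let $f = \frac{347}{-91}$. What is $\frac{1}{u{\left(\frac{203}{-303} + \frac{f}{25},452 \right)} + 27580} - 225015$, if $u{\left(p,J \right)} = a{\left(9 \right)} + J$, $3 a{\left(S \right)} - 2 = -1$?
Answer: $- \frac{18923086452}{84097} \approx -2.2502 \cdot 10^{5}$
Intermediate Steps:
$a{\left(S \right)} = \frac{1}{3}$ ($a{\left(S \right)} = \frac{2}{3} + \frac{1}{3} \left(-1\right) = \frac{2}{3} - \frac{1}{3} = \frac{1}{3}$)
$f = - \frac{347}{91}$ ($f = 347 \left(- \frac{1}{91}\right) = - \frac{347}{91} \approx -3.8132$)
$u{\left(p,J \right)} = \frac{1}{3} + J$
$\frac{1}{u{\left(\frac{203}{-303} + \frac{f}{25},452 \right)} + 27580} - 225015 = \frac{1}{\left(\frac{1}{3} + 452\right) + 27580} - 225015 = \frac{1}{\frac{1357}{3} + 27580} - 225015 = \frac{1}{\frac{84097}{3}} - 225015 = \frac{3}{84097} - 225015 = - \frac{18923086452}{84097}$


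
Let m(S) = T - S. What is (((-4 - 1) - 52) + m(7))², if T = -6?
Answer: 4900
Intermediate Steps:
m(S) = -6 - S
(((-4 - 1) - 52) + m(7))² = (((-4 - 1) - 52) + (-6 - 1*7))² = ((-5 - 52) + (-6 - 7))² = (-57 - 13)² = (-70)² = 4900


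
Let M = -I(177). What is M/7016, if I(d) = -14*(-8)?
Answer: -14/877 ≈ -0.015964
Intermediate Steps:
I(d) = 112
M = -112 (M = -1*112 = -112)
M/7016 = -112/7016 = -112*1/7016 = -14/877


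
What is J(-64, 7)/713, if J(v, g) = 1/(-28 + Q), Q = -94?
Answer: -1/86986 ≈ -1.1496e-5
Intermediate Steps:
J(v, g) = -1/122 (J(v, g) = 1/(-28 - 94) = 1/(-122) = -1/122)
J(-64, 7)/713 = -1/122/713 = -1/122*1/713 = -1/86986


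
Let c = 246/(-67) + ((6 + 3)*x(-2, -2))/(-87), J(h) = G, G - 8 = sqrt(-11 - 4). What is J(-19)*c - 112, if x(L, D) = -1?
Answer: -273080/1943 - 6933*I*sqrt(15)/1943 ≈ -140.55 - 13.82*I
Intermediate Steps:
G = 8 + I*sqrt(15) (G = 8 + sqrt(-11 - 4) = 8 + sqrt(-15) = 8 + I*sqrt(15) ≈ 8.0 + 3.873*I)
J(h) = 8 + I*sqrt(15)
c = -6933/1943 (c = 246/(-67) + ((6 + 3)*(-1))/(-87) = 246*(-1/67) + (9*(-1))*(-1/87) = -246/67 - 9*(-1/87) = -246/67 + 3/29 = -6933/1943 ≈ -3.5682)
J(-19)*c - 112 = (8 + I*sqrt(15))*(-6933/1943) - 112 = (-55464/1943 - 6933*I*sqrt(15)/1943) - 112 = -273080/1943 - 6933*I*sqrt(15)/1943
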